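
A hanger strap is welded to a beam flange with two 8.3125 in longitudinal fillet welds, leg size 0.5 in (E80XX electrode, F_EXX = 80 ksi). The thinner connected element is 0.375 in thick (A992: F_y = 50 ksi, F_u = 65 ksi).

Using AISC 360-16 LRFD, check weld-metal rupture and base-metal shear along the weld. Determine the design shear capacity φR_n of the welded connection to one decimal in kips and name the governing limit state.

182.4 kips (base-metal shear governs)

Weld metal: throat = 0.707×0.5 = 0.3535 in, L = 2×8.3125 = 16.625 in. φR_n = 0.75 × 0.6 × 80 × 0.3535 × 16.625 = 211.6 kips.
Base metal shear (0.375 in plate): yield φR_n = 1.0×0.6×50×0.375×16.625 = 187.0 kips; rupture φR_n = 0.75×0.6×65×0.375×16.625 = 182.4 kips; take 182.4 kips (rupture).
Governing: min(211.6, 182.4) = 182.4 kips → base-metal shear.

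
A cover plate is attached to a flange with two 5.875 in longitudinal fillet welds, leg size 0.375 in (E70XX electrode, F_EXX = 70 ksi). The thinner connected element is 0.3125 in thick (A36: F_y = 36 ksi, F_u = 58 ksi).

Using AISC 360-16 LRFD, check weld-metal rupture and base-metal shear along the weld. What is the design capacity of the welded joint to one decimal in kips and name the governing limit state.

79.3 kips (base-metal shear governs)

Weld metal: throat = 0.707×0.375 = 0.26513 in, L = 2×5.875 = 11.75 in. φR_n = 0.75 × 0.6 × 70 × 0.26513 × 11.75 = 98.1 kips.
Base metal shear (0.3125 in plate): yield φR_n = 1.0×0.6×36×0.3125×11.75 = 79.3 kips; rupture φR_n = 0.75×0.6×58×0.3125×11.75 = 95.8 kips; take 79.3 kips (yield).
Governing: min(98.1, 79.3) = 79.3 kips → base-metal shear.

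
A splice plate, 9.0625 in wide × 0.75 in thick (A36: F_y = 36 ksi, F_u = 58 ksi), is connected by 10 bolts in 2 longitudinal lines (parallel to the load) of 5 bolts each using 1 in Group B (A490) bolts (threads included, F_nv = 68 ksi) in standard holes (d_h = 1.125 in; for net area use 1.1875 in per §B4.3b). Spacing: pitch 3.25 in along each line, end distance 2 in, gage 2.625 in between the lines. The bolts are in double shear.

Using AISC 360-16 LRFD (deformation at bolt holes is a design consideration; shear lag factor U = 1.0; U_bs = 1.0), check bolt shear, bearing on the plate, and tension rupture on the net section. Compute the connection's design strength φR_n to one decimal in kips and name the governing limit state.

Bolt shear: A_b = π(1)²/4 = 0.7854 in². φR_n = 0.75 × 68 × 0.7854 × 10 × 2 = 801.1 kips.
Bearing (0.75 in plate, F_u = 58 ksi): end bolts L_c = 2 − 1.125/2 = 1.4375, R_n = min(1.2×1.4375×0.75×58, 2.4×1×0.75×58) = 75.038 kips/bolt; interior L_c = 3.25 − 1.125 = 2.125, R_n = 104.4 kips/bolt. φR_n = 0.75 × (2×75.038 + 8×104.4) = 739.0 kips.
Tension rupture (net): A_n = (9.0625 − 2×1.1875)×0.75 = 5.0156 in² (U = 1.0, A_e = A_n). φR_n = 0.75 × 58 × 5.0156 = 218.2 kips.
Governing: min(801.1, 739.0, 218.2) = 218.2 kips → net-section rupture.

218.2 kips (net-section rupture governs)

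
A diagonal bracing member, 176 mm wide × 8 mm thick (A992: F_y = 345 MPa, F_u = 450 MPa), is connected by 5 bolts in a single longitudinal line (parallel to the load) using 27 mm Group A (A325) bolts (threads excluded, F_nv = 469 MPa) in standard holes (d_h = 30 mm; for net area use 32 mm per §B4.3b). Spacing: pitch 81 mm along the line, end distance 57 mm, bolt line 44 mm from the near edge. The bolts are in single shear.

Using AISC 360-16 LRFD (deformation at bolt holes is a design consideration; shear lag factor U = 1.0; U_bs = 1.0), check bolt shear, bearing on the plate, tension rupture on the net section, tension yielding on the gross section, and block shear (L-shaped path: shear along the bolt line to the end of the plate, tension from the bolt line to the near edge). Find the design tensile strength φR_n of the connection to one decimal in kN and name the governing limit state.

Bolt shear: A_b = π(27)²/4 = 572.56 mm². φR_n = 0.75 × 469 × 572.56 × 5 × 1 = 1007.0 kN.
Bearing (8 mm plate, F_u = 450 MPa): end bolts L_c = 57 − 30/2 = 42, R_n = min(1.2×42×8×450, 2.4×27×8×450) = 181.44 kN/bolt; interior L_c = 81 − 30 = 51, R_n = 220.32 kN/bolt. φR_n = 0.75 × (1×181.44 + 4×220.32) = 797.0 kN.
Tension rupture (net): A_n = (176 − 1×32)×8 = 1152 mm² (U = 1.0, A_e = A_n). φR_n = 0.75 × 450 × 1152 = 388.8 kN.
Tension yield (gross): A_g = 176×8 = 1408 mm². φR_n = 0.90 × 345 × 1408 = 437.2 kN.
Block shear: shear path 1×[57+4×81] = 1×381 mm, A_gv = 3048, A_nv = 1×(381 − 4.5×32)×8 = 1896 mm²; tension to near edge: (44 − 0.5×32)×8 = 224 mm². R_n = min(0.6×450×1896, 0.6×345×3048) + 1.0×450×224 = min(511.92, 630.94) + 100.8 = 612.72 kN. φR_n = 0.75 × 612.72 = 459.5 kN.
Governing: min(1007.0, 797.0, 388.8, 437.2, 459.5) = 388.8 kN → net-section rupture.

388.8 kN (net-section rupture governs)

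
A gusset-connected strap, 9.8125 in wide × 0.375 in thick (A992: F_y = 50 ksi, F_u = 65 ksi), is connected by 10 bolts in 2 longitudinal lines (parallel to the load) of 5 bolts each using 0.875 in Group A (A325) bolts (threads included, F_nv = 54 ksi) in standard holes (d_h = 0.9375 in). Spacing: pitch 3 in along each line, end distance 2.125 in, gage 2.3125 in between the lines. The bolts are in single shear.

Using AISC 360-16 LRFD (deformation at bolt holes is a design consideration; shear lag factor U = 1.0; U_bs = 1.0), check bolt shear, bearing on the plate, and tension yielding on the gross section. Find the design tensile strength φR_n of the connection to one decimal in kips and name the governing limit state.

Bolt shear: A_b = π(0.875)²/4 = 0.60132 in². φR_n = 0.75 × 54 × 0.60132 × 10 × 1 = 243.5 kips.
Bearing (0.375 in plate, F_u = 65 ksi): end bolts L_c = 2.125 − 0.9375/2 = 1.65625, R_n = min(1.2×1.65625×0.375×65, 2.4×0.875×0.375×65) = 48.445 kips/bolt; interior L_c = 3 − 0.9375 = 2.0625, R_n = 51.188 kips/bolt. φR_n = 0.75 × (2×48.445 + 8×51.188) = 379.8 kips.
Tension yield (gross): A_g = 9.8125×0.375 = 3.6797 in². φR_n = 0.90 × 50 × 3.6797 = 165.6 kips.
Governing: min(243.5, 379.8, 165.6) = 165.6 kips → gross-section yield.

165.6 kips (gross-section yield governs)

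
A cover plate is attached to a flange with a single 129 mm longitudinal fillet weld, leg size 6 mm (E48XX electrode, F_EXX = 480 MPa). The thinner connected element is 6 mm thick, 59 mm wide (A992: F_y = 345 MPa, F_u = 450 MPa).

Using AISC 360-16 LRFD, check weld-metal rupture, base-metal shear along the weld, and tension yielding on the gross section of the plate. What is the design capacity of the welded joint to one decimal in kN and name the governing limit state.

Weld metal: throat = 0.707×6 = 4.242 mm, L = 129 mm. φR_n = 0.75 × 0.6 × 480 × 4.242 × 129 = 118.2 kN.
Base metal shear (6 mm plate): yield φR_n = 1.0×0.6×345×6×129 = 160.2 kN; rupture φR_n = 0.75×0.6×450×6×129 = 156.7 kN; take 156.7 kN (rupture).
Tension yield (gross): A_g = 59×6 = 354 mm². φR_n = 0.90 × 345 × 354 = 109.9 kN.
Governing: min(118.2, 156.7, 109.9) = 109.9 kN → gross-section yield.

109.9 kN (gross-section yield governs)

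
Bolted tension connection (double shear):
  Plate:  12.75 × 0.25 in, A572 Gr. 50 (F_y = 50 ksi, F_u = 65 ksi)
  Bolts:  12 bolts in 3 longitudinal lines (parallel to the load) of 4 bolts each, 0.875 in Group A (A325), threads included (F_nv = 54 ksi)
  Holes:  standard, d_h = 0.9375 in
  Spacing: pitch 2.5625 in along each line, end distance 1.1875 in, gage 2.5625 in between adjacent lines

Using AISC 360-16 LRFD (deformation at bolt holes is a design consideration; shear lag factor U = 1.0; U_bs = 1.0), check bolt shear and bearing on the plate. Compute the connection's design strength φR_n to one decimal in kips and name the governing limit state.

Bolt shear: A_b = π(0.875)²/4 = 0.60132 in². φR_n = 0.75 × 54 × 0.60132 × 12 × 2 = 584.5 kips.
Bearing (0.25 in plate, F_u = 65 ksi): end bolts L_c = 1.1875 − 0.9375/2 = 0.71875, R_n = min(1.2×0.71875×0.25×65, 2.4×0.875×0.25×65) = 14.016 kips/bolt; interior L_c = 2.5625 − 0.9375 = 1.625, R_n = 31.688 kips/bolt. φR_n = 0.75 × (3×14.016 + 9×31.688) = 245.4 kips.
Governing: min(584.5, 245.4) = 245.4 kips → bearing.

245.4 kips (bearing governs)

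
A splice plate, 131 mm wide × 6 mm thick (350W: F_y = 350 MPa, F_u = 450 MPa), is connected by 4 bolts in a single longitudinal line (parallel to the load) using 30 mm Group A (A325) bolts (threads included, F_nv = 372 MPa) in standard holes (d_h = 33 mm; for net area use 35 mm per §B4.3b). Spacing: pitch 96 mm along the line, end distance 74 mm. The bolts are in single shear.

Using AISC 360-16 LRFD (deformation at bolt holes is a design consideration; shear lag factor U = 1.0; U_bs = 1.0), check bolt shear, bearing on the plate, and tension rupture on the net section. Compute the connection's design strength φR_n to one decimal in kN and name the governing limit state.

194.4 kN (net-section rupture governs)

Bolt shear: A_b = π(30)²/4 = 706.86 mm². φR_n = 0.75 × 372 × 706.86 × 4 × 1 = 788.9 kN.
Bearing (6 mm plate, F_u = 450 MPa): end bolts L_c = 74 − 33/2 = 57.5, R_n = min(1.2×57.5×6×450, 2.4×30×6×450) = 186.3 kN/bolt; interior L_c = 96 − 33 = 63, R_n = 194.4 kN/bolt. φR_n = 0.75 × (1×186.3 + 3×194.4) = 577.1 kN.
Tension rupture (net): A_n = (131 − 1×35)×6 = 576 mm² (U = 1.0, A_e = A_n). φR_n = 0.75 × 450 × 576 = 194.4 kN.
Governing: min(788.9, 577.1, 194.4) = 194.4 kN → net-section rupture.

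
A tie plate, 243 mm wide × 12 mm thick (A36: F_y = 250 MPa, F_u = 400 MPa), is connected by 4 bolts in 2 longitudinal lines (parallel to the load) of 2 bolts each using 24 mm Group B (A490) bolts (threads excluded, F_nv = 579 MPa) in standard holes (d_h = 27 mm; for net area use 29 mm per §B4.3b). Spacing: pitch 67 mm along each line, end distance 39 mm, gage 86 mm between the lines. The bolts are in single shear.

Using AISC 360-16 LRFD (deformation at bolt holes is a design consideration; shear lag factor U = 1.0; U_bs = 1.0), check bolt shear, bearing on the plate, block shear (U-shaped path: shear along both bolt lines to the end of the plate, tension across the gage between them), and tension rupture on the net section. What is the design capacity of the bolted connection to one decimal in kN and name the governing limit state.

Bolt shear: A_b = π(24)²/4 = 452.39 mm². φR_n = 0.75 × 579 × 452.39 × 4 × 1 = 785.8 kN.
Bearing (12 mm plate, F_u = 400 MPa): end bolts L_c = 39 − 27/2 = 25.5, R_n = min(1.2×25.5×12×400, 2.4×24×12×400) = 146.88 kN/bolt; interior L_c = 67 − 27 = 40, R_n = 230.4 kN/bolt. φR_n = 0.75 × (2×146.88 + 2×230.4) = 565.9 kN.
Block shear: shear path 2×[39+1×67] = 2×106 mm, A_gv = 2544, A_nv = 2×(106 − 1.5×29)×12 = 1500 mm²; tension across gage: (86 − 1×29)×12 = 684 mm². R_n = min(0.6×400×1500, 0.6×250×2544) + 1.0×400×684 = min(360, 381.6) + 273.6 = 633.6 kN. φR_n = 0.75 × 633.6 = 475.2 kN.
Tension rupture (net): A_n = (243 − 2×29)×12 = 2220 mm² (U = 1.0, A_e = A_n). φR_n = 0.75 × 400 × 2220 = 666.0 kN.
Governing: min(785.8, 565.9, 475.2, 666.0) = 475.2 kN → block shear.

475.2 kN (block shear governs)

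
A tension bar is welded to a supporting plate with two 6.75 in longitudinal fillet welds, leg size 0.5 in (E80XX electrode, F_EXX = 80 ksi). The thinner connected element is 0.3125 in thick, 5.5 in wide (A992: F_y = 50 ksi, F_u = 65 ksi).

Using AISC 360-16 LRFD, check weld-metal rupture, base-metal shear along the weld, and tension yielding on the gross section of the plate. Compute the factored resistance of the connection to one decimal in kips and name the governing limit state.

77.3 kips (gross-section yield governs)

Weld metal: throat = 0.707×0.5 = 0.3535 in, L = 2×6.75 = 13.5 in. φR_n = 0.75 × 0.6 × 80 × 0.3535 × 13.5 = 171.8 kips.
Base metal shear (0.3125 in plate): yield φR_n = 1.0×0.6×50×0.3125×13.5 = 126.6 kips; rupture φR_n = 0.75×0.6×65×0.3125×13.5 = 123.4 kips; take 123.4 kips (rupture).
Tension yield (gross): A_g = 5.5×0.3125 = 1.7188 in². φR_n = 0.90 × 50 × 1.7188 = 77.3 kips.
Governing: min(171.8, 123.4, 77.3) = 77.3 kips → gross-section yield.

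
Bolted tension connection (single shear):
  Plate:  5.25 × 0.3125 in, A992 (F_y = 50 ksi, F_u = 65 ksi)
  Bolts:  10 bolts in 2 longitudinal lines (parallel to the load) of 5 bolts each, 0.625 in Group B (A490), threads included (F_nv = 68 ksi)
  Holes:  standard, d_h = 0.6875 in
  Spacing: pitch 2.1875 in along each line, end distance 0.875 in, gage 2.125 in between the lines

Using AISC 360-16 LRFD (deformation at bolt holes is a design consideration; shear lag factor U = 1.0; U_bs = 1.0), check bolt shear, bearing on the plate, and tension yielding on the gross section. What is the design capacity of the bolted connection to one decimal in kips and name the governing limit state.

73.8 kips (gross-section yield governs)

Bolt shear: A_b = π(0.625)²/4 = 0.3068 in². φR_n = 0.75 × 68 × 0.3068 × 10 × 1 = 156.5 kips.
Bearing (0.3125 in plate, F_u = 65 ksi): end bolts L_c = 0.875 − 0.6875/2 = 0.53125, R_n = min(1.2×0.53125×0.3125×65, 2.4×0.625×0.3125×65) = 12.949 kips/bolt; interior L_c = 2.1875 − 0.6875 = 1.5, R_n = 30.469 kips/bolt. φR_n = 0.75 × (2×12.949 + 8×30.469) = 202.2 kips.
Tension yield (gross): A_g = 5.25×0.3125 = 1.6406 in². φR_n = 0.90 × 50 × 1.6406 = 73.8 kips.
Governing: min(156.5, 202.2, 73.8) = 73.8 kips → gross-section yield.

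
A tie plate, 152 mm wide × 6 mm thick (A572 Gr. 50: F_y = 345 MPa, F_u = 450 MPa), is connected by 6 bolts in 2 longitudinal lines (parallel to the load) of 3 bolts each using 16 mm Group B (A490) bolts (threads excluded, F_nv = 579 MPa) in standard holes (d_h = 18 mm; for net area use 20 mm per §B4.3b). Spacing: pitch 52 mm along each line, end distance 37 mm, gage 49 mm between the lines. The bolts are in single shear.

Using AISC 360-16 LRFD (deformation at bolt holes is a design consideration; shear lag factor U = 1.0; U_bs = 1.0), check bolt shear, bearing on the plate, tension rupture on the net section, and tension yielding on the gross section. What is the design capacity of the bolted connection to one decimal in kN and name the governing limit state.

226.8 kN (net-section rupture governs)

Bolt shear: A_b = π(16)²/4 = 201.06 mm². φR_n = 0.75 × 579 × 201.06 × 6 × 1 = 523.9 kN.
Bearing (6 mm plate, F_u = 450 MPa): end bolts L_c = 37 − 18/2 = 28, R_n = min(1.2×28×6×450, 2.4×16×6×450) = 90.72 kN/bolt; interior L_c = 52 − 18 = 34, R_n = 103.68 kN/bolt. φR_n = 0.75 × (2×90.72 + 4×103.68) = 447.1 kN.
Tension rupture (net): A_n = (152 − 2×20)×6 = 672 mm² (U = 1.0, A_e = A_n). φR_n = 0.75 × 450 × 672 = 226.8 kN.
Tension yield (gross): A_g = 152×6 = 912 mm². φR_n = 0.90 × 345 × 912 = 283.2 kN.
Governing: min(523.9, 447.1, 226.8, 283.2) = 226.8 kN → net-section rupture.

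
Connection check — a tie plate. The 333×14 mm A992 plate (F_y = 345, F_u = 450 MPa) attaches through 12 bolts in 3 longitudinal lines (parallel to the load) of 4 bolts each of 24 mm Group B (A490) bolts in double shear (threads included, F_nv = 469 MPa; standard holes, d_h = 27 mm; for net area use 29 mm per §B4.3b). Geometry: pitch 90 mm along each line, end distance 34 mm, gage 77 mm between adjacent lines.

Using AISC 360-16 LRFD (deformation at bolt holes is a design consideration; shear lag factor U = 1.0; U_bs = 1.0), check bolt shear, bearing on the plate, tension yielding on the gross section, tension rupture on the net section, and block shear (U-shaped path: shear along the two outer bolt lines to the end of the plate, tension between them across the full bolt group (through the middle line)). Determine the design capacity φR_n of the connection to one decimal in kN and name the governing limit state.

Bolt shear: A_b = π(24)²/4 = 452.39 mm². φR_n = 0.75 × 469 × 452.39 × 12 × 2 = 3819.1 kN.
Bearing (14 mm plate, F_u = 450 MPa): end bolts L_c = 34 − 27/2 = 20.5, R_n = min(1.2×20.5×14×450, 2.4×24×14×450) = 154.98 kN/bolt; interior L_c = 90 − 27 = 63, R_n = 362.88 kN/bolt. φR_n = 0.75 × (3×154.98 + 9×362.88) = 2798.1 kN.
Tension yield (gross): A_g = 333×14 = 4662 mm². φR_n = 0.90 × 345 × 4662 = 1447.6 kN.
Tension rupture (net): A_n = (333 − 3×29)×14 = 3444 mm² (U = 1.0, A_e = A_n). φR_n = 0.75 × 450 × 3444 = 1162.4 kN.
Block shear: shear path 2×[34+3×90] = 2×304 mm, A_gv = 8512, A_nv = 2×(304 − 3.5×29)×14 = 5670 mm²; tension across gage: (154 − 2×29)×14 = 1344 mm². R_n = min(0.6×450×5670, 0.6×345×8512) + 1.0×450×1344 = min(1530.9, 1762) + 604.8 = 2135.7 kN. φR_n = 0.75 × 2135.7 = 1601.8 kN.
Governing: min(3819.1, 2798.1, 1447.6, 1162.4, 1601.8) = 1162.4 kN → net-section rupture.

1162.4 kN (net-section rupture governs)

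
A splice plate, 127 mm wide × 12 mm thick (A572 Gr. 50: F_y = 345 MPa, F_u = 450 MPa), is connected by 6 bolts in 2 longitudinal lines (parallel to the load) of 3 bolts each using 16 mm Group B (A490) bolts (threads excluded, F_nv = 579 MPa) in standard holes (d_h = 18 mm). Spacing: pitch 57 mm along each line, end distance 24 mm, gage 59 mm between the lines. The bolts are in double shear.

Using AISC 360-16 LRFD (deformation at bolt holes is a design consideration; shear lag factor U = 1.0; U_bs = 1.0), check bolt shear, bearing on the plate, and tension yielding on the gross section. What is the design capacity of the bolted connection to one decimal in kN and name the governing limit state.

Bolt shear: A_b = π(16)²/4 = 201.06 mm². φR_n = 0.75 × 579 × 201.06 × 6 × 2 = 1047.7 kN.
Bearing (12 mm plate, F_u = 450 MPa): end bolts L_c = 24 − 18/2 = 15, R_n = min(1.2×15×12×450, 2.4×16×12×450) = 97.2 kN/bolt; interior L_c = 57 − 18 = 39, R_n = 207.36 kN/bolt. φR_n = 0.75 × (2×97.2 + 4×207.36) = 767.9 kN.
Tension yield (gross): A_g = 127×12 = 1524 mm². φR_n = 0.90 × 345 × 1524 = 473.2 kN.
Governing: min(1047.7, 767.9, 473.2) = 473.2 kN → gross-section yield.

473.2 kN (gross-section yield governs)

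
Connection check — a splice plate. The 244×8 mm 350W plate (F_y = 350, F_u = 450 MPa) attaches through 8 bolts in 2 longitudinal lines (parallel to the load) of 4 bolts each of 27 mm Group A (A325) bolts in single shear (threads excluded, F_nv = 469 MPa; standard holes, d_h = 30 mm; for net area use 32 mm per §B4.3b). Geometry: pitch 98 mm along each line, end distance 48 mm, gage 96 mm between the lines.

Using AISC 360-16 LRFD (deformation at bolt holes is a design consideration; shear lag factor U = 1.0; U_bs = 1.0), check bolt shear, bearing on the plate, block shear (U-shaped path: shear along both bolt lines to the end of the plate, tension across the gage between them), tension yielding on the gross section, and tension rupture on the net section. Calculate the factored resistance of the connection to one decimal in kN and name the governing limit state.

486.0 kN (net-section rupture governs)

Bolt shear: A_b = π(27)²/4 = 572.56 mm². φR_n = 0.75 × 469 × 572.56 × 8 × 1 = 1611.2 kN.
Bearing (8 mm plate, F_u = 450 MPa): end bolts L_c = 48 − 30/2 = 33, R_n = min(1.2×33×8×450, 2.4×27×8×450) = 142.56 kN/bolt; interior L_c = 98 − 30 = 68, R_n = 233.28 kN/bolt. φR_n = 0.75 × (2×142.56 + 6×233.28) = 1263.6 kN.
Block shear: shear path 2×[48+3×98] = 2×342 mm, A_gv = 5472, A_nv = 2×(342 − 3.5×32)×8 = 3680 mm²; tension across gage: (96 − 1×32)×8 = 512 mm². R_n = min(0.6×450×3680, 0.6×350×5472) + 1.0×450×512 = min(993.6, 1149.1) + 230.4 = 1224 kN. φR_n = 0.75 × 1224 = 918.0 kN.
Tension yield (gross): A_g = 244×8 = 1952 mm². φR_n = 0.90 × 350 × 1952 = 614.9 kN.
Tension rupture (net): A_n = (244 − 2×32)×8 = 1440 mm² (U = 1.0, A_e = A_n). φR_n = 0.75 × 450 × 1440 = 486.0 kN.
Governing: min(1611.2, 1263.6, 918.0, 614.9, 486.0) = 486.0 kN → net-section rupture.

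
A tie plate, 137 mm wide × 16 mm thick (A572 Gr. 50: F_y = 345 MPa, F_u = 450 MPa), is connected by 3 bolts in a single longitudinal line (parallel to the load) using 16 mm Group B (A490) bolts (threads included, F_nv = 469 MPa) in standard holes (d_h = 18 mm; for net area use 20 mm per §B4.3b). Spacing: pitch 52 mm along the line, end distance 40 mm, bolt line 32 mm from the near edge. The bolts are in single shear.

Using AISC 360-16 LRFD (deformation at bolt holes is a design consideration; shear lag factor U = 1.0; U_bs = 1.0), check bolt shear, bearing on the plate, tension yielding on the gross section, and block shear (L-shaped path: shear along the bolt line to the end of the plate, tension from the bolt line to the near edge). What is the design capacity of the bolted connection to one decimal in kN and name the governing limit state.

212.2 kN (bolt shear governs)

Bolt shear: A_b = π(16)²/4 = 201.06 mm². φR_n = 0.75 × 469 × 201.06 × 3 × 1 = 212.2 kN.
Bearing (16 mm plate, F_u = 450 MPa): end bolts L_c = 40 − 18/2 = 31, R_n = min(1.2×31×16×450, 2.4×16×16×450) = 267.84 kN/bolt; interior L_c = 52 − 18 = 34, R_n = 276.48 kN/bolt. φR_n = 0.75 × (1×267.84 + 2×276.48) = 615.6 kN.
Tension yield (gross): A_g = 137×16 = 2192 mm². φR_n = 0.90 × 345 × 2192 = 680.6 kN.
Block shear: shear path 1×[40+2×52] = 1×144 mm, A_gv = 2304, A_nv = 1×(144 − 2.5×20)×16 = 1504 mm²; tension to near edge: (32 − 0.5×20)×16 = 352 mm². R_n = min(0.6×450×1504, 0.6×345×2304) + 1.0×450×352 = min(406.08, 476.93) + 158.4 = 564.48 kN. φR_n = 0.75 × 564.48 = 423.4 kN.
Governing: min(212.2, 615.6, 680.6, 423.4) = 212.2 kN → bolt shear.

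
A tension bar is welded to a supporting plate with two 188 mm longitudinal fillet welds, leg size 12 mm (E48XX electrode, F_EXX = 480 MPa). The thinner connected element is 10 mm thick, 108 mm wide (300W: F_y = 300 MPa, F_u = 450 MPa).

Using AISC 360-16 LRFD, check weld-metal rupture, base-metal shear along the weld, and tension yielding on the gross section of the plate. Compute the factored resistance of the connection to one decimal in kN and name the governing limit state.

Weld metal: throat = 0.707×12 = 8.484 mm, L = 2×188 = 376 mm. φR_n = 0.75 × 0.6 × 480 × 8.484 × 376 = 689.0 kN.
Base metal shear (10 mm plate): yield φR_n = 1.0×0.6×300×10×376 = 676.8 kN; rupture φR_n = 0.75×0.6×450×10×376 = 761.4 kN; take 676.8 kN (yield).
Tension yield (gross): A_g = 108×10 = 1080 mm². φR_n = 0.90 × 300 × 1080 = 291.6 kN.
Governing: min(689.0, 676.8, 291.6) = 291.6 kN → gross-section yield.

291.6 kN (gross-section yield governs)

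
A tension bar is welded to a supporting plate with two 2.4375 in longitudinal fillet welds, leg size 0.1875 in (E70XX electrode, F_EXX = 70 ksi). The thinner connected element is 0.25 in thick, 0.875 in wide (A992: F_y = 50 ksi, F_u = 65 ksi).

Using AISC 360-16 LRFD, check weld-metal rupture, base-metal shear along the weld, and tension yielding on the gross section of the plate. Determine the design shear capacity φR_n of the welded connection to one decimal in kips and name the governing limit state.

9.8 kips (gross-section yield governs)

Weld metal: throat = 0.707×0.1875 = 0.13256 in, L = 2×2.4375 = 4.875 in. φR_n = 0.75 × 0.6 × 70 × 0.13256 × 4.875 = 20.4 kips.
Base metal shear (0.25 in plate): yield φR_n = 1.0×0.6×50×0.25×4.875 = 36.6 kips; rupture φR_n = 0.75×0.6×65×0.25×4.875 = 35.6 kips; take 35.6 kips (rupture).
Tension yield (gross): A_g = 0.875×0.25 = 0.21875 in². φR_n = 0.90 × 50 × 0.21875 = 9.8 kips.
Governing: min(20.4, 35.6, 9.8) = 9.8 kips → gross-section yield.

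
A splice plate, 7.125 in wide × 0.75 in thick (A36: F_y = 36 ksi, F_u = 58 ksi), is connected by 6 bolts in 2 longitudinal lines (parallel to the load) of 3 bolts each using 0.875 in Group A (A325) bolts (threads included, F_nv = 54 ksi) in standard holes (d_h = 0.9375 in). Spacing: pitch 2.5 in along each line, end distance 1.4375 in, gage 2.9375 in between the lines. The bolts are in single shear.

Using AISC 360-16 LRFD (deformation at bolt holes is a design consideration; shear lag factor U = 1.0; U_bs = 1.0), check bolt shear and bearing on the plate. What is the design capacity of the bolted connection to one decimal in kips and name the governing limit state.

Bolt shear: A_b = π(0.875)²/4 = 0.60132 in². φR_n = 0.75 × 54 × 0.60132 × 6 × 1 = 146.1 kips.
Bearing (0.75 in plate, F_u = 58 ksi): end bolts L_c = 1.4375 − 0.9375/2 = 0.96875, R_n = min(1.2×0.96875×0.75×58, 2.4×0.875×0.75×58) = 50.569 kips/bolt; interior L_c = 2.5 − 0.9375 = 1.5625, R_n = 81.563 kips/bolt. φR_n = 0.75 × (2×50.569 + 4×81.563) = 320.5 kips.
Governing: min(146.1, 320.5) = 146.1 kips → bolt shear.

146.1 kips (bolt shear governs)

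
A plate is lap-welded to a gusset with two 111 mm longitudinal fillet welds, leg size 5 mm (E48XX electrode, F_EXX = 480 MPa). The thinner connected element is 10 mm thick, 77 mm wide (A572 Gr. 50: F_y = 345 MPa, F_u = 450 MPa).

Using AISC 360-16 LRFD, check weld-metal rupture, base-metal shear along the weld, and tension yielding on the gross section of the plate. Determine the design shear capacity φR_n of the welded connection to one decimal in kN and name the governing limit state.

169.5 kN (weld metal governs)

Weld metal: throat = 0.707×5 = 3.535 mm, L = 2×111 = 222 mm. φR_n = 0.75 × 0.6 × 480 × 3.535 × 222 = 169.5 kN.
Base metal shear (10 mm plate): yield φR_n = 1.0×0.6×345×10×222 = 459.5 kN; rupture φR_n = 0.75×0.6×450×10×222 = 449.6 kN; take 449.6 kN (rupture).
Tension yield (gross): A_g = 77×10 = 770 mm². φR_n = 0.90 × 345 × 770 = 239.1 kN.
Governing: min(169.5, 449.6, 239.1) = 169.5 kN → weld metal.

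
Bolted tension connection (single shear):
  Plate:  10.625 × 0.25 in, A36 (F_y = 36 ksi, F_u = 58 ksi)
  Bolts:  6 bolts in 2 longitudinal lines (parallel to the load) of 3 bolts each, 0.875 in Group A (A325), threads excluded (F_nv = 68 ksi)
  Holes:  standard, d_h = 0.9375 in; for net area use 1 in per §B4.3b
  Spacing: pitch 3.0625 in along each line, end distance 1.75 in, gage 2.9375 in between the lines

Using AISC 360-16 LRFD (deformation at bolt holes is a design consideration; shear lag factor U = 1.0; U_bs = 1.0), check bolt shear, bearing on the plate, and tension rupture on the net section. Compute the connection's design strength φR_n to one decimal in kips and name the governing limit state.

93.8 kips (net-section rupture governs)

Bolt shear: A_b = π(0.875)²/4 = 0.60132 in². φR_n = 0.75 × 68 × 0.60132 × 6 × 1 = 184.0 kips.
Bearing (0.25 in plate, F_u = 58 ksi): end bolts L_c = 1.75 − 0.9375/2 = 1.28125, R_n = min(1.2×1.28125×0.25×58, 2.4×0.875×0.25×58) = 22.294 kips/bolt; interior L_c = 3.0625 − 0.9375 = 2.125, R_n = 30.45 kips/bolt. φR_n = 0.75 × (2×22.294 + 4×30.45) = 124.8 kips.
Tension rupture (net): A_n = (10.625 − 2×1)×0.25 = 2.1563 in² (U = 1.0, A_e = A_n). φR_n = 0.75 × 58 × 2.1563 = 93.8 kips.
Governing: min(184.0, 124.8, 93.8) = 93.8 kips → net-section rupture.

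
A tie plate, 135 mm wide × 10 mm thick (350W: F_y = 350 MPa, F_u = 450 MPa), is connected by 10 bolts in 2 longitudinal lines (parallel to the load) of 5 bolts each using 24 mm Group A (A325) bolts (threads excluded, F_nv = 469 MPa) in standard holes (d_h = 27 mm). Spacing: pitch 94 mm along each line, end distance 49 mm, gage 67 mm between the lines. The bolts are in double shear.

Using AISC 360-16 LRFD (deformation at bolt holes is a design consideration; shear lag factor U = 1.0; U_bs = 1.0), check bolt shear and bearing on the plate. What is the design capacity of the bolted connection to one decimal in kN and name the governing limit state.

1842.8 kN (bearing governs)

Bolt shear: A_b = π(24)²/4 = 452.39 mm². φR_n = 0.75 × 469 × 452.39 × 10 × 2 = 3182.6 kN.
Bearing (10 mm plate, F_u = 450 MPa): end bolts L_c = 49 − 27/2 = 35.5, R_n = min(1.2×35.5×10×450, 2.4×24×10×450) = 191.7 kN/bolt; interior L_c = 94 − 27 = 67, R_n = 259.2 kN/bolt. φR_n = 0.75 × (2×191.7 + 8×259.2) = 1842.8 kN.
Governing: min(3182.6, 1842.8) = 1842.8 kN → bearing.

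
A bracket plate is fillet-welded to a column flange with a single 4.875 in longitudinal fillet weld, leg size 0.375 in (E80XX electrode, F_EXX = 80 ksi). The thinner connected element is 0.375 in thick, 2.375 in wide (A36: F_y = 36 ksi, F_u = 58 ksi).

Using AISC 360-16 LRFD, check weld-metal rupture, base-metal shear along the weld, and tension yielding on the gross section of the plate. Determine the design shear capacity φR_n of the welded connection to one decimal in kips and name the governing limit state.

28.9 kips (gross-section yield governs)

Weld metal: throat = 0.707×0.375 = 0.26513 in, L = 4.875 in. φR_n = 0.75 × 0.6 × 80 × 0.26513 × 4.875 = 46.5 kips.
Base metal shear (0.375 in plate): yield φR_n = 1.0×0.6×36×0.375×4.875 = 39.5 kips; rupture φR_n = 0.75×0.6×58×0.375×4.875 = 47.7 kips; take 39.5 kips (yield).
Tension yield (gross): A_g = 2.375×0.375 = 0.89063 in². φR_n = 0.90 × 36 × 0.89063 = 28.9 kips.
Governing: min(46.5, 39.5, 28.9) = 28.9 kips → gross-section yield.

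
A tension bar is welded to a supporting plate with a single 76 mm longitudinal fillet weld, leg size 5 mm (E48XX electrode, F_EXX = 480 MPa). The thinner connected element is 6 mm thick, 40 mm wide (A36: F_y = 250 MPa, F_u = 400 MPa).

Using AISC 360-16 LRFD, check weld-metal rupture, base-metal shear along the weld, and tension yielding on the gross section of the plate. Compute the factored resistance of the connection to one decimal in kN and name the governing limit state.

54.0 kN (gross-section yield governs)

Weld metal: throat = 0.707×5 = 3.535 mm, L = 76 mm. φR_n = 0.75 × 0.6 × 480 × 3.535 × 76 = 58.0 kN.
Base metal shear (6 mm plate): yield φR_n = 1.0×0.6×250×6×76 = 68.4 kN; rupture φR_n = 0.75×0.6×400×6×76 = 82.1 kN; take 68.4 kN (yield).
Tension yield (gross): A_g = 40×6 = 240 mm². φR_n = 0.90 × 250 × 240 = 54.0 kN.
Governing: min(58.0, 68.4, 54.0) = 54.0 kN → gross-section yield.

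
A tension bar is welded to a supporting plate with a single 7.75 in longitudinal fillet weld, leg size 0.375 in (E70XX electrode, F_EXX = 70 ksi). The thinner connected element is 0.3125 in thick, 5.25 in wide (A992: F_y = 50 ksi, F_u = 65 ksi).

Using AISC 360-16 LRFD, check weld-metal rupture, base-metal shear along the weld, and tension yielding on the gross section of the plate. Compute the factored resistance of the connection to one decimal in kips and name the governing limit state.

Weld metal: throat = 0.707×0.375 = 0.26513 in, L = 7.75 in. φR_n = 0.75 × 0.6 × 70 × 0.26513 × 7.75 = 64.7 kips.
Base metal shear (0.3125 in plate): yield φR_n = 1.0×0.6×50×0.3125×7.75 = 72.7 kips; rupture φR_n = 0.75×0.6×65×0.3125×7.75 = 70.8 kips; take 70.8 kips (rupture).
Tension yield (gross): A_g = 5.25×0.3125 = 1.6406 in². φR_n = 0.90 × 50 × 1.6406 = 73.8 kips.
Governing: min(64.7, 70.8, 73.8) = 64.7 kips → weld metal.

64.7 kips (weld metal governs)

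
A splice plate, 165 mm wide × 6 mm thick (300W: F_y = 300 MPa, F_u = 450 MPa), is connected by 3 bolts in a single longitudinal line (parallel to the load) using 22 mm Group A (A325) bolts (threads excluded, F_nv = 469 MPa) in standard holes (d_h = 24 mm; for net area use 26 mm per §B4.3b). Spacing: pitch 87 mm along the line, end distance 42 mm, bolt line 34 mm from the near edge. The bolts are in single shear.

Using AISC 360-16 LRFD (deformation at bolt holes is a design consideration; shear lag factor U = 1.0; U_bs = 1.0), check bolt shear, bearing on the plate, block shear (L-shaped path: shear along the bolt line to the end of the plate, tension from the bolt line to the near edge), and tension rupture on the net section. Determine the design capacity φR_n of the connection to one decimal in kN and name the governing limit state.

217.5 kN (block shear governs)

Bolt shear: A_b = π(22)²/4 = 380.13 mm². φR_n = 0.75 × 469 × 380.13 × 3 × 1 = 401.1 kN.
Bearing (6 mm plate, F_u = 450 MPa): end bolts L_c = 42 − 24/2 = 30, R_n = min(1.2×30×6×450, 2.4×22×6×450) = 97.2 kN/bolt; interior L_c = 87 − 24 = 63, R_n = 142.56 kN/bolt. φR_n = 0.75 × (1×97.2 + 2×142.56) = 286.7 kN.
Block shear: shear path 1×[42+2×87] = 1×216 mm, A_gv = 1296, A_nv = 1×(216 − 2.5×26)×6 = 906 mm²; tension to near edge: (34 − 0.5×26)×6 = 126 mm². R_n = min(0.6×450×906, 0.6×300×1296) + 1.0×450×126 = min(244.62, 233.28) + 56.7 = 289.98 kN. φR_n = 0.75 × 289.98 = 217.5 kN.
Tension rupture (net): A_n = (165 − 1×26)×6 = 834 mm² (U = 1.0, A_e = A_n). φR_n = 0.75 × 450 × 834 = 281.5 kN.
Governing: min(401.1, 286.7, 217.5, 281.5) = 217.5 kN → block shear.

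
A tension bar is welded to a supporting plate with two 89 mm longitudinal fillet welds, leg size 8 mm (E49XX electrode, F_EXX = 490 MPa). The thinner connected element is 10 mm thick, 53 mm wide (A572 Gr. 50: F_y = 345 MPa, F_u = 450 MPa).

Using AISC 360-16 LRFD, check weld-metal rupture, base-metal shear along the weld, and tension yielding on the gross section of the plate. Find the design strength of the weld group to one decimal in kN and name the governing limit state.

Weld metal: throat = 0.707×8 = 5.656 mm, L = 2×89 = 178 mm. φR_n = 0.75 × 0.6 × 490 × 5.656 × 178 = 222.0 kN.
Base metal shear (10 mm plate): yield φR_n = 1.0×0.6×345×10×178 = 368.5 kN; rupture φR_n = 0.75×0.6×450×10×178 = 360.5 kN; take 360.5 kN (rupture).
Tension yield (gross): A_g = 53×10 = 530 mm². φR_n = 0.90 × 345 × 530 = 164.6 kN.
Governing: min(222.0, 360.5, 164.6) = 164.6 kN → gross-section yield.

164.6 kN (gross-section yield governs)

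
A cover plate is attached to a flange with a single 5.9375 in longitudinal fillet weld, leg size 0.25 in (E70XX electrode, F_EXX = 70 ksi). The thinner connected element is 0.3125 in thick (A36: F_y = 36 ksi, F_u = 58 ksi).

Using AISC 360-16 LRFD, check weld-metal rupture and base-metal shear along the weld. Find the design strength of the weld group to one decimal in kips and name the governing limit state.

33.1 kips (weld metal governs)

Weld metal: throat = 0.707×0.25 = 0.17675 in, L = 5.9375 in. φR_n = 0.75 × 0.6 × 70 × 0.17675 × 5.9375 = 33.1 kips.
Base metal shear (0.3125 in plate): yield φR_n = 1.0×0.6×36×0.3125×5.9375 = 40.1 kips; rupture φR_n = 0.75×0.6×58×0.3125×5.9375 = 48.4 kips; take 40.1 kips (yield).
Governing: min(33.1, 40.1) = 33.1 kips → weld metal.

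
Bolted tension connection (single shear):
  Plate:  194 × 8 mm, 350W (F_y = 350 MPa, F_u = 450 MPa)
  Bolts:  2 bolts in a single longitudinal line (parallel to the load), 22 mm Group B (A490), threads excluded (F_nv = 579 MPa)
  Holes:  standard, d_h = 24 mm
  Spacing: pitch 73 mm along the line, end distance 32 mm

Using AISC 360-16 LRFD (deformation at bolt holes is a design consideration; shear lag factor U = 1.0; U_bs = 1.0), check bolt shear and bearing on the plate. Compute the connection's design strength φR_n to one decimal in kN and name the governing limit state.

Bolt shear: A_b = π(22)²/4 = 380.13 mm². φR_n = 0.75 × 579 × 380.13 × 2 × 1 = 330.1 kN.
Bearing (8 mm plate, F_u = 450 MPa): end bolts L_c = 32 − 24/2 = 20, R_n = min(1.2×20×8×450, 2.4×22×8×450) = 86.4 kN/bolt; interior L_c = 73 − 24 = 49, R_n = 190.08 kN/bolt. φR_n = 0.75 × (1×86.4 + 1×190.08) = 207.4 kN.
Governing: min(330.1, 207.4) = 207.4 kN → bearing.

207.4 kN (bearing governs)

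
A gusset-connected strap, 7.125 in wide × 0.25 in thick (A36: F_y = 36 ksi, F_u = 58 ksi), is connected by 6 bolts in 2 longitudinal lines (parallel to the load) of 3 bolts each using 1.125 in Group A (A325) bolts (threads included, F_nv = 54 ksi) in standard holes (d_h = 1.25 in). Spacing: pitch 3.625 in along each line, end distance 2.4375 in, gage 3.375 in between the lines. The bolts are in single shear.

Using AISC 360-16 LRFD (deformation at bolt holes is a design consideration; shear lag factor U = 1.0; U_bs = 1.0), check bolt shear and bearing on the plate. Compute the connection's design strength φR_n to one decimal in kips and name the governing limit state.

164.8 kips (bearing governs)

Bolt shear: A_b = π(1.125)²/4 = 0.99402 in². φR_n = 0.75 × 54 × 0.99402 × 6 × 1 = 241.5 kips.
Bearing (0.25 in plate, F_u = 58 ksi): end bolts L_c = 2.4375 − 1.25/2 = 1.8125, R_n = min(1.2×1.8125×0.25×58, 2.4×1.125×0.25×58) = 31.538 kips/bolt; interior L_c = 3.625 − 1.25 = 2.375, R_n = 39.15 kips/bolt. φR_n = 0.75 × (2×31.538 + 4×39.15) = 164.8 kips.
Governing: min(241.5, 164.8) = 164.8 kips → bearing.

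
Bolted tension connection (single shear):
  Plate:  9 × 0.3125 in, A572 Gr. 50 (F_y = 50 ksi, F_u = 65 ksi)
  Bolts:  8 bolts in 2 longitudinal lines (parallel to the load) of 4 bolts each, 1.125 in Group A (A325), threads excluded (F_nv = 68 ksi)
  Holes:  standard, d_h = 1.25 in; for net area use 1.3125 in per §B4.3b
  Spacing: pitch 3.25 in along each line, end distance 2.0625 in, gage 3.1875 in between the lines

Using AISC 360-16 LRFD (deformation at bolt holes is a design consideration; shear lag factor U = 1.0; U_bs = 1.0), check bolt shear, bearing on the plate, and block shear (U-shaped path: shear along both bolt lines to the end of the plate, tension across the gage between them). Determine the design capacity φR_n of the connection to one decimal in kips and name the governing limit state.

Bolt shear: A_b = π(1.125)²/4 = 0.99402 in². φR_n = 0.75 × 68 × 0.99402 × 8 × 1 = 405.6 kips.
Bearing (0.3125 in plate, F_u = 65 ksi): end bolts L_c = 2.0625 − 1.25/2 = 1.4375, R_n = min(1.2×1.4375×0.3125×65, 2.4×1.125×0.3125×65) = 35.039 kips/bolt; interior L_c = 3.25 − 1.25 = 2, R_n = 48.75 kips/bolt. φR_n = 0.75 × (2×35.039 + 6×48.75) = 271.9 kips.
Block shear: shear path 2×[2.0625+3×3.25] = 2×11.8125 in, A_gv = 7.3828, A_nv = 2×(11.8125 − 3.5×1.3125)×0.3125 = 4.5117 in²; tension across gage: (3.1875 − 1×1.3125)×0.3125 = 0.58594 in². R_n = min(0.6×65×4.5117, 0.6×50×7.3828) + 1.0×65×0.58594 = min(175.96, 221.48) + 38.086 = 214.05 kips. φR_n = 0.75 × 214.05 = 160.5 kips.
Governing: min(405.6, 271.9, 160.5) = 160.5 kips → block shear.

160.5 kips (block shear governs)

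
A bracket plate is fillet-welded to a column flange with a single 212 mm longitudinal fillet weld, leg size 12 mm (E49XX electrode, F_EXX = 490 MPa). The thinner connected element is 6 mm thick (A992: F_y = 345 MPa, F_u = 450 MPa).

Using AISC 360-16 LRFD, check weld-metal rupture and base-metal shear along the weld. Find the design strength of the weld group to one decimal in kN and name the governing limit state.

257.6 kN (base-metal shear governs)

Weld metal: throat = 0.707×12 = 8.484 mm, L = 212 mm. φR_n = 0.75 × 0.6 × 490 × 8.484 × 212 = 396.6 kN.
Base metal shear (6 mm plate): yield φR_n = 1.0×0.6×345×6×212 = 263.3 kN; rupture φR_n = 0.75×0.6×450×6×212 = 257.6 kN; take 257.6 kN (rupture).
Governing: min(396.6, 257.6) = 257.6 kN → base-metal shear.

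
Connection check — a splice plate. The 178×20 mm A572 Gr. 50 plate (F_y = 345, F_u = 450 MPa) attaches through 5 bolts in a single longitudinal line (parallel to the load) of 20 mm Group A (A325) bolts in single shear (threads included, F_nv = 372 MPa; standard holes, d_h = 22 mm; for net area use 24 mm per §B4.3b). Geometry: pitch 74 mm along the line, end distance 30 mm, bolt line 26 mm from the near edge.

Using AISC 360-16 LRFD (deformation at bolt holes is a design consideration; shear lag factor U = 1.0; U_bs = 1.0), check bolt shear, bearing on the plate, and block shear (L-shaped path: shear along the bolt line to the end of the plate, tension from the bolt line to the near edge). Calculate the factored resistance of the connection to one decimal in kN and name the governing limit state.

Bolt shear: A_b = π(20)²/4 = 314.16 mm². φR_n = 0.75 × 372 × 314.16 × 5 × 1 = 438.3 kN.
Bearing (20 mm plate, F_u = 450 MPa): end bolts L_c = 30 − 22/2 = 19, R_n = min(1.2×19×20×450, 2.4×20×20×450) = 205.2 kN/bolt; interior L_c = 74 − 22 = 52, R_n = 432 kN/bolt. φR_n = 0.75 × (1×205.2 + 4×432) = 1449.9 kN.
Block shear: shear path 1×[30+4×74] = 1×326 mm, A_gv = 6520, A_nv = 1×(326 − 4.5×24)×20 = 4360 mm²; tension to near edge: (26 − 0.5×24)×20 = 280 mm². R_n = min(0.6×450×4360, 0.6×345×6520) + 1.0×450×280 = min(1177.2, 1349.6) + 126 = 1303.2 kN. φR_n = 0.75 × 1303.2 = 977.4 kN.
Governing: min(438.3, 1449.9, 977.4) = 438.3 kN → bolt shear.

438.3 kN (bolt shear governs)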